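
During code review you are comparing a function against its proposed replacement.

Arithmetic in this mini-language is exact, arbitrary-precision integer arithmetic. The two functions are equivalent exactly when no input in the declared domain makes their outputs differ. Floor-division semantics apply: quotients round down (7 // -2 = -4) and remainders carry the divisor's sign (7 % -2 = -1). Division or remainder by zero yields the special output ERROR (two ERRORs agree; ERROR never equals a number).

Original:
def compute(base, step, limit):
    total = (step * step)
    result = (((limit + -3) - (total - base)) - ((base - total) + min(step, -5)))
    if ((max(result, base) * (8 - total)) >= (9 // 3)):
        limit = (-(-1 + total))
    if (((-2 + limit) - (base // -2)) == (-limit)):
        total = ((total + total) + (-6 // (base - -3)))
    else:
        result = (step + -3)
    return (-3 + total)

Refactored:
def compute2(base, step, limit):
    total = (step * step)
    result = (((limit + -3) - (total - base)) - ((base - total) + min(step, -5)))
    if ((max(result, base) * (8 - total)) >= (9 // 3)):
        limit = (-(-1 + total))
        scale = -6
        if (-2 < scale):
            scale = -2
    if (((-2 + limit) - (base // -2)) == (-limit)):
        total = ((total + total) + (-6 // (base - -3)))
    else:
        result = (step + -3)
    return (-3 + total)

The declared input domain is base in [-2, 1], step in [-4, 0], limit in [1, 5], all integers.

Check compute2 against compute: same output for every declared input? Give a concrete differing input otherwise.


Changes here: local variable names differ, constant usage differs, branching structure differs, comparison usage differs, statement counts differ; the full 100-point sweep finds no disagreement.
verdict: equivalent


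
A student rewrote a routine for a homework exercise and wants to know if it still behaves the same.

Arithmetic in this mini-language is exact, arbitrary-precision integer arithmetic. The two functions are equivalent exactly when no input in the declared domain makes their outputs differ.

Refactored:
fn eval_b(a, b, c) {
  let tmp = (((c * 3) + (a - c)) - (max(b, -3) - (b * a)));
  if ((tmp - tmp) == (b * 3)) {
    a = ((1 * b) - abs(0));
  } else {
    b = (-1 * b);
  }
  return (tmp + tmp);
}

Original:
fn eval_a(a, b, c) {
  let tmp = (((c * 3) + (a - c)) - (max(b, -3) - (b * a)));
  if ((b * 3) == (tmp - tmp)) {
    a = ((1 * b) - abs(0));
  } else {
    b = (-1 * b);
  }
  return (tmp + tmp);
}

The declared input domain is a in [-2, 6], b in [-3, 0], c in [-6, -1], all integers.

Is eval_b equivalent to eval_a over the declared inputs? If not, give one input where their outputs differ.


The two versions differ — the changes include same computation, different form.
As a probe, take a=6, b=-1, c=-4: eval_a runs tmp = -7; ((b * 3) == (tmp - tmp)) -> false; b = 1; return -14; eval_b runs tmp = -7; ((tmp - tmp) == (b * 3)) -> false; b = 1; return -14; both end at -14.
An exhaustive pass over the 216 declared inputs shows identical outputs.
verdict: equivalent


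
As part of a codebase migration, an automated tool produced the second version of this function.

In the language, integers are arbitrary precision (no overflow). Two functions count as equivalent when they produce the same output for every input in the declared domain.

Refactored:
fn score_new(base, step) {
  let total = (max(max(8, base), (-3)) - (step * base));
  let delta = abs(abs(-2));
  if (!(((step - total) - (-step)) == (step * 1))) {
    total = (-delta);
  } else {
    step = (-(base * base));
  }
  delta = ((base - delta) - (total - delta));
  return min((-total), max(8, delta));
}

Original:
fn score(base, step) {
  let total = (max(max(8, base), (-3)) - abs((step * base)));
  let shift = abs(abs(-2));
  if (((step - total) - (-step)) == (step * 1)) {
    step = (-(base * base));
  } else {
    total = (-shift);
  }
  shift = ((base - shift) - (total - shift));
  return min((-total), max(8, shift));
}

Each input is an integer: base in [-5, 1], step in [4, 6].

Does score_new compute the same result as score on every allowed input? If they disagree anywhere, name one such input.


These are not equivalent — on base=-1, step=4 the outputs split (-4 vs 2).
score: total = 4; shift = 2; (((step - total) - (-step)) == (step * 1)) -> true; step = -1; shift = -5; return -4
score_new: total = 12; delta = 2; (!(((step - total) - (-step)) == (step * 1))) -> true; total = -2; delta = 1; return 2
verdict: not equivalent; witness: base=-1, step=4


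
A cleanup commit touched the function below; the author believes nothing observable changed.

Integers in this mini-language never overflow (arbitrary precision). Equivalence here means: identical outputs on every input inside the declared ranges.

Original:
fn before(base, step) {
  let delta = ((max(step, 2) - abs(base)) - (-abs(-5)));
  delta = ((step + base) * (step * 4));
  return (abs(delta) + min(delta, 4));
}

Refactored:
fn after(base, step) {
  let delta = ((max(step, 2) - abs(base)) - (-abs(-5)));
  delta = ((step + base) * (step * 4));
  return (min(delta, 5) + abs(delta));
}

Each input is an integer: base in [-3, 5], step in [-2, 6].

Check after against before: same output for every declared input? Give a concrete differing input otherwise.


Evaluate both at base=-3, step=-2.
before: delta := 4 | delta := 40 | result 44
after: delta := 4 | delta := 40 | result 45
44 != 45, so the rewrite changes behavior.
verdict: not equivalent; witness: base=-3, step=-2


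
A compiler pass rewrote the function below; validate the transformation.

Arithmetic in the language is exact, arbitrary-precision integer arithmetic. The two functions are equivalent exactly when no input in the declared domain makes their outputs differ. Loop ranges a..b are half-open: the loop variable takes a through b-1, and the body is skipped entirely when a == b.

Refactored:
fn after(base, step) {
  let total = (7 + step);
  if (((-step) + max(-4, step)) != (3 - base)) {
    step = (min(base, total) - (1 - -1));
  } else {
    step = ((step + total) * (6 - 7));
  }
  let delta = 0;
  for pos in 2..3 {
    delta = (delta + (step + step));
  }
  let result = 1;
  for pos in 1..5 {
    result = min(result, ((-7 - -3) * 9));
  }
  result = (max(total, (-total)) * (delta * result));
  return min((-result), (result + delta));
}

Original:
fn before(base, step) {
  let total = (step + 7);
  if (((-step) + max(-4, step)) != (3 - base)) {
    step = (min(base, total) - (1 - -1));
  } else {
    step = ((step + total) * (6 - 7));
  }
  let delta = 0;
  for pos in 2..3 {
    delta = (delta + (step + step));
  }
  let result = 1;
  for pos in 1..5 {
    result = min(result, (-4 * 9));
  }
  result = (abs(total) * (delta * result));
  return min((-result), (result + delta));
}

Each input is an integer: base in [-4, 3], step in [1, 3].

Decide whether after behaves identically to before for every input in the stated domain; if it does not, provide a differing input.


Reading the diff, among the changes: arithmetic usage differs, and constant usage differs, and min/max/abs usage differs.
One worked example (base=0, step=1) — before: total=8, then (((-step) + max(-4, step)) != (3 - base)) is true, then step=-2, then delta=0, then (pos=2), then delta=-4, then result=1, then (pos=1), then result=-36, then (pos=2), then result=-36, then (pos=3), then result=-36, then (pos=4), then result=-36, then result=1152, then returns -1152; after: total=8, then (((-step) + max(-4, step)) != (3 - base)) is true, then step=-2, then delta=0, then (pos=2), then delta=-4, then result=1, then (pos=1), then result=-36, then (pos=2), then result=-36, then (pos=3), then result=-36, then (pos=4), then result=-36, then result=1152, then returns -1152; agreement on -1152.
Every one of the 24 inputs gives matching results.
verdict: equivalent


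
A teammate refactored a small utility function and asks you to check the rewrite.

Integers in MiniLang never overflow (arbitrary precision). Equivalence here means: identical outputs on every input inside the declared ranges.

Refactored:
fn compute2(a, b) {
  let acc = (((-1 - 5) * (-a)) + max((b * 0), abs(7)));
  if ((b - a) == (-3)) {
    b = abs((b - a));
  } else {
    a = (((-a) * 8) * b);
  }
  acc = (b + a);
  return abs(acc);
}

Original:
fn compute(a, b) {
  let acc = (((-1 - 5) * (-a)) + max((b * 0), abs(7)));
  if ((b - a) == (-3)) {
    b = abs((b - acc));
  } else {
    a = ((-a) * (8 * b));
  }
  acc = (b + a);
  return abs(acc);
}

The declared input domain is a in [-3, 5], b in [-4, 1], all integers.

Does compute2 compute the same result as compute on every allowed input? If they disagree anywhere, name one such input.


Evaluate both at a=-1, b=-4.
compute: acc becomes 1; next ((b - a) == (-3)) evaluates to true; next b becomes 5; next acc becomes 4; next final value 4
compute2: acc becomes 1; next ((b - a) == (-3)) evaluates to true; next b becomes 3; next acc becomes 2; next final value 2
4 and 2 differ, so these are not the same function on this domain.
verdict: not equivalent; witness: a=-1, b=-4


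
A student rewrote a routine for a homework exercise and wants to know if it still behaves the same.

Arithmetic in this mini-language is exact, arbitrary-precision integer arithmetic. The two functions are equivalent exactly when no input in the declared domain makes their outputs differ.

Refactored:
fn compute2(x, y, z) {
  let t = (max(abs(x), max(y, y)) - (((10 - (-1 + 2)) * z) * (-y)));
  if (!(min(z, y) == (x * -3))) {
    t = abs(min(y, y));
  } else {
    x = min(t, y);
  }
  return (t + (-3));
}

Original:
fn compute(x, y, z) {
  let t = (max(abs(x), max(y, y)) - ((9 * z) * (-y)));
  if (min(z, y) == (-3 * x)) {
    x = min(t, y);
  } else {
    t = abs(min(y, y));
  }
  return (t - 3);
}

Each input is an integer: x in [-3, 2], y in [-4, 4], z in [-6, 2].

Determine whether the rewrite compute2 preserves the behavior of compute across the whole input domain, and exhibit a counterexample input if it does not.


Although boolean connective usage differs; constant usage differs; arithmetic usage differs, 486/486 inputs agree.
verdict: equivalent


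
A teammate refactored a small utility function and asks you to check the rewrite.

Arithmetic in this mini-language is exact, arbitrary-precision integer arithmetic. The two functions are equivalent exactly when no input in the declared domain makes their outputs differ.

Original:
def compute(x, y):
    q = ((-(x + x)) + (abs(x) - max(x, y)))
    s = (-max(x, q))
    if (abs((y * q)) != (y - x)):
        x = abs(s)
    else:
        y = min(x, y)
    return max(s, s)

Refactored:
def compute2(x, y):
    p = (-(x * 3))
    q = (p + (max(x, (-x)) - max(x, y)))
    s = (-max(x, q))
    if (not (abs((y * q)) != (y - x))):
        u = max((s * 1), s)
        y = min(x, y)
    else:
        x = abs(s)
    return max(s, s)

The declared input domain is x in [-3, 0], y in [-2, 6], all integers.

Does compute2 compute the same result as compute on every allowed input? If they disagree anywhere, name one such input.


Take x=-3, y=-2.
compute: q := 11 | s := -11 | (abs((y * q)) != (y - x)): true | x := 11 | result -11
compute2: p := 9 | q := 14 | s := -14 | (not (abs((y * q)) != (y - x))): false | x := 14 | result -14
-11 and -14 differ, so these are not the same function on this domain.
verdict: not equivalent; witness: x=-3, y=-2


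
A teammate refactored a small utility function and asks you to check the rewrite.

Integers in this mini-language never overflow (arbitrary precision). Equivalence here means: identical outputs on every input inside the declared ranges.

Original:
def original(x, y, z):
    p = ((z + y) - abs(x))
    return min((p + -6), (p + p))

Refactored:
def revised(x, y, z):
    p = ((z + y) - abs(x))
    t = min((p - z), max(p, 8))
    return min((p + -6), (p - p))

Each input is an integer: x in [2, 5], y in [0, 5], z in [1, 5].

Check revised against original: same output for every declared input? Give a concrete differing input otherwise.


Not equivalent: x=2, y=4, z=5 separates them (1 vs 0).
original: p := 7 | result 1
revised: p := 7 | t := 2 | result 0
verdict: not equivalent; witness: x=2, y=4, z=5


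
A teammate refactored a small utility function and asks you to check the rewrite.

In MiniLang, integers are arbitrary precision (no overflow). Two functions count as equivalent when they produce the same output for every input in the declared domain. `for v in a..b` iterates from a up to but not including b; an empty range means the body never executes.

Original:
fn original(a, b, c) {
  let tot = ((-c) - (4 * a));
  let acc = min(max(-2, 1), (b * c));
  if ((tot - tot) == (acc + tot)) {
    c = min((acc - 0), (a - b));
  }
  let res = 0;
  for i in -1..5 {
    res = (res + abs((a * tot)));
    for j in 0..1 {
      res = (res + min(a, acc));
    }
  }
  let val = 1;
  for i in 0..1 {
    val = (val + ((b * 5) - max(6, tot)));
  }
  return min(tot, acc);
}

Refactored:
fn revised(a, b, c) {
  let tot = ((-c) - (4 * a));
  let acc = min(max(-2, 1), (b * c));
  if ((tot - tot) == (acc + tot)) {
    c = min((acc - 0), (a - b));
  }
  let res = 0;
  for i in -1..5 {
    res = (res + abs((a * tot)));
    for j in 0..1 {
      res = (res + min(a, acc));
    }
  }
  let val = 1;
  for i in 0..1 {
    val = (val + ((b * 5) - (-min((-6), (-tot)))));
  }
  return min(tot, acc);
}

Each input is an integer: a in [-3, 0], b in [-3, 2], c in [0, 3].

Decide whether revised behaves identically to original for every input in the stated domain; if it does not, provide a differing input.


Equivalent — the differences include min/max/abs usage differs, yet no declared input distinguishes the two.
As a probe, take a=-3, b=0, c=2: original runs tot = 10; acc = 0; ((tot - tot) == (acc + tot)) -> false; res = 0; [i=-1]; res = 30; [j=0]; res = 27; [i=0]; res = 57; [j=0]; res = 54; [i=1]; res = 84; [j=0]; res = 81; [i=2]; res = 111; [j=0]; res = 108; [i=3]; res = 138; [j=0]; res = 135; [i=4]; res = 165; [j=0]; res = 162; val = 1; [i=0]; val = -9; return 0; revised runs tot = 10; acc = 0; ((tot - tot) == (acc + tot)) -> false; res = 0; [i=-1]; res = 30; [j=0]; res = 27; [i=0]; res = 57; [j=0]; res = 54; [i=1]; res = 84; [j=0]; res = 81; [i=2]; res = 111; [j=0]; res = 108; [i=3]; res = 138; [j=0]; res = 135; [i=4]; res = 165; [j=0]; res = 162; val = 1; [i=0]; val = -9; return 0; both end at 0.
Across all 96 domain points the two functions coincide.
verdict: equivalent


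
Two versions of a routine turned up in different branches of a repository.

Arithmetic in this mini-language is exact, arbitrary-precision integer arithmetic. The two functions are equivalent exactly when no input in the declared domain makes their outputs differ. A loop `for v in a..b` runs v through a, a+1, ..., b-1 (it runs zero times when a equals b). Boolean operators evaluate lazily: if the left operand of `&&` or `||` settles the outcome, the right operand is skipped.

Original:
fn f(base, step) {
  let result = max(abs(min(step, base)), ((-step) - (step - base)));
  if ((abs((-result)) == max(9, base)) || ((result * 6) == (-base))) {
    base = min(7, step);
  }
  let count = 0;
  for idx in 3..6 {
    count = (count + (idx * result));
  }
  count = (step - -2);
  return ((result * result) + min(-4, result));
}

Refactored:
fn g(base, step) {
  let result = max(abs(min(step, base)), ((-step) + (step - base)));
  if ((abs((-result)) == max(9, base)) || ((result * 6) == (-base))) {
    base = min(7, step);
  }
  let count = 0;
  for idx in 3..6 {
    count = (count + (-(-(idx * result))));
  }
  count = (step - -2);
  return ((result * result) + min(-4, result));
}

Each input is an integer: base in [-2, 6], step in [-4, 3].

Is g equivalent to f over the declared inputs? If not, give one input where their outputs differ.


Not equivalent: base=-2, step=-4 separates them (32 vs 12).
f: result := 6 | ((abs((-result)) == max(9, base)) || ((result * 6) == (-base))): false | count := 0 | iter idx=3: | count := 18 | iter idx=4: | count := 42 | iter idx=5: | count := 72 | count := -2 | result 32
g: result := 4 | ((abs((-result)) == max(9, base)) || ((result * 6) == (-base))): false | count := 0 | iter idx=3: | count := 12 | iter idx=4: | count := 28 | iter idx=5: | count := 48 | count := -2 | result 12
verdict: not equivalent; witness: base=-2, step=-4


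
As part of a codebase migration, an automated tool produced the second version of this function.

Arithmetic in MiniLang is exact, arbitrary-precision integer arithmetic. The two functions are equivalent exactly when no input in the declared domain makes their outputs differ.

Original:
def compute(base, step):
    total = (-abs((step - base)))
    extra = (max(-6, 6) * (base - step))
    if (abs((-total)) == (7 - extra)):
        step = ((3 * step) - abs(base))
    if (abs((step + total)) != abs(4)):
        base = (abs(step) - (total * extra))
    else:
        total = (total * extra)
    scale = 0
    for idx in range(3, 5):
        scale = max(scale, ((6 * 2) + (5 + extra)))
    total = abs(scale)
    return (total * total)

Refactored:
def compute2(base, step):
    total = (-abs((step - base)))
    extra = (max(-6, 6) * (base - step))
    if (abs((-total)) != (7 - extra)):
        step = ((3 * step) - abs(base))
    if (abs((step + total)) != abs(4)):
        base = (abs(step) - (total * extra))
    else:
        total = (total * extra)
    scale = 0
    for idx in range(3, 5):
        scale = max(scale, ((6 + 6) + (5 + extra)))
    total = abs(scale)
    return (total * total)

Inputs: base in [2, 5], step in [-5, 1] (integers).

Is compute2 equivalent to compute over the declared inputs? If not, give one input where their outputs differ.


The edit looks behavioral (`(abs((-total)) == (7 - extra))` became `(abs((-total)) != (7 - extra))`), but over these ranges it never changes the outcome; all 28 inputs agree.
verdict: equivalent


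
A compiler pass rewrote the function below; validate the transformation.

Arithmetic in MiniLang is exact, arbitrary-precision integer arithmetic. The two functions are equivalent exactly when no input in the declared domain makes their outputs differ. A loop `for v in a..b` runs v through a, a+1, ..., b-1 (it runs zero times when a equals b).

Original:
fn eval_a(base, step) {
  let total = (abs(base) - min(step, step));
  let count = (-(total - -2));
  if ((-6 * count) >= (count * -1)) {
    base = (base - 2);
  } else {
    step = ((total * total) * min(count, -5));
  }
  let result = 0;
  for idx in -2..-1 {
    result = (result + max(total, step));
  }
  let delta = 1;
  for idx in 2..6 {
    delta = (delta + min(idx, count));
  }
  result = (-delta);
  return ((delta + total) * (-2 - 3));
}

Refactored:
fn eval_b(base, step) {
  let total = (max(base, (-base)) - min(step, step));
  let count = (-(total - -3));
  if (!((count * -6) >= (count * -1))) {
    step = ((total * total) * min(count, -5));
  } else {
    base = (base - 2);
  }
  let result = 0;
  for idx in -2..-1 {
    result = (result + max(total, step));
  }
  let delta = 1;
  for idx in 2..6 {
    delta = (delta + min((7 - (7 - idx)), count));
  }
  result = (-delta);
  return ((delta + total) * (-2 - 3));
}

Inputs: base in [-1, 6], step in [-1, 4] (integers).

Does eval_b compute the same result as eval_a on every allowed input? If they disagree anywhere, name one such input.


Evaluate both at base=-1, step=-1.
eval_a: total becomes 2; next count becomes -4; next ((-6 * count) >= (count * -1)) evaluates to true; next base becomes -3; next result becomes 0; next at idx=-2:; next result becomes 2; next delta becomes 1; next at idx=2:; next delta becomes -3; next at idx=3:; next delta becomes -7; next at idx=4:; next delta becomes -11; next at idx=5:; next delta becomes -15; next result becomes 15; next final value 65
eval_b: total becomes 2; next count becomes -5; next (!((count * -6) >= (count * -1))) evaluates to false; next base becomes -3; next result becomes 0; next at idx=-2:; next result becomes 2; next delta becomes 1; next at idx=2:; next delta becomes -4; next at idx=3:; next delta becomes -9; next at idx=4:; next delta becomes -14; next at idx=5:; next delta becomes -19; next result becomes 19; next final value 85
65 != 85, so the rewrite changes behavior.
verdict: not equivalent; witness: base=-1, step=-1


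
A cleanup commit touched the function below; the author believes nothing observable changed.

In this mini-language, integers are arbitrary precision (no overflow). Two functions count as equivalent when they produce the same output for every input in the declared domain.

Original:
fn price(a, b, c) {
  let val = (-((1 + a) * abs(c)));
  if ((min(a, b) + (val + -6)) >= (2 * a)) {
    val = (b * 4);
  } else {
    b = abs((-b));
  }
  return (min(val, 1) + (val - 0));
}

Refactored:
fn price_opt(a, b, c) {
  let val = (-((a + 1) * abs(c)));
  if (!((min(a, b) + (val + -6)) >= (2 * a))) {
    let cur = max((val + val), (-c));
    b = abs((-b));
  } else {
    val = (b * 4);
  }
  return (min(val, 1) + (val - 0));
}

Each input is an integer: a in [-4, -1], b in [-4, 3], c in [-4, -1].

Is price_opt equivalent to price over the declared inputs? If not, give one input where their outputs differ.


Behavior is preserved: although statement counts differ, local variable names differ, arithmetic usage differs, boolean connective usage differs, min/max/abs usage differs, the outputs never diverge.
Tracing a=-1, b=0, c=-3: price: val := 0 | ((min(a, b) + (val + -6)) >= (2 * a)): false | b := 0 | result 0 | price_opt: val := 0 | (!((min(a, b) + (val + -6)) >= (2 * a))): true | cur := 3 | b := 0 | result 0 — matching result 0.
Every one of the 128 inputs gives matching results.
verdict: equivalent


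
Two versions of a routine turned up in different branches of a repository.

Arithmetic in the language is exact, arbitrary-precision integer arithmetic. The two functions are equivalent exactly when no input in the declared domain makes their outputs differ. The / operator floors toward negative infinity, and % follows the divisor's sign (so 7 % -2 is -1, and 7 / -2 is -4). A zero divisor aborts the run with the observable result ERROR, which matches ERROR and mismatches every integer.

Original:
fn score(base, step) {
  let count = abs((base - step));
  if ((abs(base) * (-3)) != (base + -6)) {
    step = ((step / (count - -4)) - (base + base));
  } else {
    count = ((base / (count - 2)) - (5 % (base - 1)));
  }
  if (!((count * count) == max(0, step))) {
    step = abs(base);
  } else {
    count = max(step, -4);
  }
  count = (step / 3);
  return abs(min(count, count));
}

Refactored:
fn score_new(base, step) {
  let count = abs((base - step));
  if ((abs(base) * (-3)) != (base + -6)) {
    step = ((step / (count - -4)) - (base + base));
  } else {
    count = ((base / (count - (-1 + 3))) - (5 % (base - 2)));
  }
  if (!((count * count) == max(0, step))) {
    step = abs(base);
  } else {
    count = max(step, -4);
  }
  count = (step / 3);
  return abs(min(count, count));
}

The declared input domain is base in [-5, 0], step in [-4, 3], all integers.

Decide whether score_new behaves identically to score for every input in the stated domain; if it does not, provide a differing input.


Run the pair on base=-3, step=0.
score: count=3, then ((abs(base) * (-3)) != (base + -6)) is false, then count=0, then (!((count * count) == max(0, step))) is false, then count=0, then count=0, then returns 0
score_new: count=3, then ((abs(base) * (-3)) != (base + -6)) is false, then count=-3, then (!((count * count) == max(0, step))) is true, then step=3, then count=1, then returns 1
0 vs 1 — the two versions disagree here.
verdict: not equivalent; witness: base=-3, step=0


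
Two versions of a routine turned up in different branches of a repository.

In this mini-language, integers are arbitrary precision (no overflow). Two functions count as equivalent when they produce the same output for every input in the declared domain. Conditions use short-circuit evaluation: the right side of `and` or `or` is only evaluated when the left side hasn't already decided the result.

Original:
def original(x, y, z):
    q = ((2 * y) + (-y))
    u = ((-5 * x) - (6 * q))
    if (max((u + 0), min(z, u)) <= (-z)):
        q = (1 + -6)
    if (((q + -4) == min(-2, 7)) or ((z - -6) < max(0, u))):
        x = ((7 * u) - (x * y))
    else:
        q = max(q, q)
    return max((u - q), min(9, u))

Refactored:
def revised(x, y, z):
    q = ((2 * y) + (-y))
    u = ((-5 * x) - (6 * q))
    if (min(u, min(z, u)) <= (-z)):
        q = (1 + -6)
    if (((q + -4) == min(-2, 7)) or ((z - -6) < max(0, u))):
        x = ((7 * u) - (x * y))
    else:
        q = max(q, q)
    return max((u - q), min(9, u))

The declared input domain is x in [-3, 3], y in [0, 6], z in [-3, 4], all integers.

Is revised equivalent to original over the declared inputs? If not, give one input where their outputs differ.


Input x=-3, y=0, z=-3: 15 from original versus 20 from revised.
verdict: not equivalent; witness: x=-3, y=0, z=-3


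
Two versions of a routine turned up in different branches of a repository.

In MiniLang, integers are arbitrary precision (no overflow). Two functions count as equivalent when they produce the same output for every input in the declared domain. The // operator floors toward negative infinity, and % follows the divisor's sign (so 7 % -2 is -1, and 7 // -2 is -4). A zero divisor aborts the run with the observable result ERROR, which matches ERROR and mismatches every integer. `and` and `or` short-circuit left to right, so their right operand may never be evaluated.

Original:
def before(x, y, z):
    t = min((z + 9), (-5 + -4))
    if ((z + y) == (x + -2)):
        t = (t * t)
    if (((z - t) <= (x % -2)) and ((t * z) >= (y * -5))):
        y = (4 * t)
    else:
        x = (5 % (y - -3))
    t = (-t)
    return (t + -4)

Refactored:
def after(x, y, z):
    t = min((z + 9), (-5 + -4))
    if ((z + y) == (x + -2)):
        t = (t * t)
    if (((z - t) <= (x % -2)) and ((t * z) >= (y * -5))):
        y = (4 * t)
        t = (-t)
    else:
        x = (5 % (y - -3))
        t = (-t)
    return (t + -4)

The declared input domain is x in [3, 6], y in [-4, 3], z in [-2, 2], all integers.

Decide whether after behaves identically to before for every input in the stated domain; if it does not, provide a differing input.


Differences: statement counts differ — yet all 160 inputs agree.
verdict: equivalent


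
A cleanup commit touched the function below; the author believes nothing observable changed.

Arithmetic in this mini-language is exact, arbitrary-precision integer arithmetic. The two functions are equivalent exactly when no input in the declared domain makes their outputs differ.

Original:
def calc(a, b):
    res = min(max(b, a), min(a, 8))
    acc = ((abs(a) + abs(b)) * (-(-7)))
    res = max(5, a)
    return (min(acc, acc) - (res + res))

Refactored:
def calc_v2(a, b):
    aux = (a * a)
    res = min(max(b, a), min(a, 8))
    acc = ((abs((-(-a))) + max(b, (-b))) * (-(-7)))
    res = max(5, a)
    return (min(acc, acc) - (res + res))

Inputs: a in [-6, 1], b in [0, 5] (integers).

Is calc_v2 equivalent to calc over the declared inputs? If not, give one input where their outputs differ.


Equivalent — the differences include arithmetic usage differs, min/max/abs usage differs, local variable names differ, statement counts differ, yet no declared input distinguishes the two.
As a probe, take a=-5, b=1: calc runs res becomes -5; next acc becomes 42; next res becomes 5; next final value 32; calc_v2 runs aux becomes 25; next res becomes -5; next acc becomes 42; next res becomes 5; next final value 32; both end at 32.
An exhaustive pass over the 48 declared inputs shows identical outputs.
verdict: equivalent


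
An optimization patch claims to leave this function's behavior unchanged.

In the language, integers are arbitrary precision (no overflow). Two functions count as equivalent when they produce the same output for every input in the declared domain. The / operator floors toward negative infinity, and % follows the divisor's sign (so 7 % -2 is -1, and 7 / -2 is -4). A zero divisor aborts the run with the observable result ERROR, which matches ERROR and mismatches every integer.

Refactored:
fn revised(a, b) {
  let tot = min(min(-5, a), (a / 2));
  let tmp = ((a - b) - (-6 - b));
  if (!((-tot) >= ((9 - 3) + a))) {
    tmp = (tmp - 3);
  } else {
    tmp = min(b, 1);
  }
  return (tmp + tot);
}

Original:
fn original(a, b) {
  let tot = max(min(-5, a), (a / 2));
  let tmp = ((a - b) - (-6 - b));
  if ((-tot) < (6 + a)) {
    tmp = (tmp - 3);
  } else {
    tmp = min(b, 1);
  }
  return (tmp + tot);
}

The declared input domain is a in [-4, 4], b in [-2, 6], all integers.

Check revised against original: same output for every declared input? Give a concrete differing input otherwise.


Input a=-4, b=-2: -4 from original versus -7 from revised.
verdict: not equivalent; witness: a=-4, b=-2


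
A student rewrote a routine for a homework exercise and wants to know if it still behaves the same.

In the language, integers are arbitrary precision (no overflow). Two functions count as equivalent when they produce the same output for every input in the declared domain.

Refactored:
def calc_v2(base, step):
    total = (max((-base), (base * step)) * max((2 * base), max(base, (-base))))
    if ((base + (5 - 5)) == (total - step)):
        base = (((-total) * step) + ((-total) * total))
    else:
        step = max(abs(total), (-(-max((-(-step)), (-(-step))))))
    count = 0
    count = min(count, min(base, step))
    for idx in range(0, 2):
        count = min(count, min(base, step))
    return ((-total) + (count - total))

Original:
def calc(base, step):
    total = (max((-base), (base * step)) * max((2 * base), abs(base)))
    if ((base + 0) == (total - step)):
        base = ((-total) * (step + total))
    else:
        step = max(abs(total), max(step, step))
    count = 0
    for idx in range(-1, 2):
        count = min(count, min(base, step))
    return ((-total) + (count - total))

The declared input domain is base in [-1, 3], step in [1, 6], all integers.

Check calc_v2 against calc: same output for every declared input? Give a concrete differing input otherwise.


Equivalent — the differences include arithmetic usage differs, and min/max/abs usage differs, and constant usage differs, and loop structure differs, and statement counts differ, yet no declared input distinguishes the two.
Tracing base=3, step=3: calc: total becomes 54; next ((base + 0) == (total - step)) evaluates to false; next step becomes 54; next count becomes 0; next at idx=-1:; next count becomes 0; next at idx=0:; next count becomes 0; next at idx=1:; next count becomes 0; next final value -108 | calc_v2: total becomes 54; next ((base + (5 - 5)) == (total - step)) evaluates to false; next step becomes 54; next count becomes 0; next count becomes 0; next at idx=0:; next count becomes 0; next at idx=1:; next count becomes 0; next final value -108 — matching result -108.
Sweeping the whole domain (30 inputs) finds no disagreement.
verdict: equivalent


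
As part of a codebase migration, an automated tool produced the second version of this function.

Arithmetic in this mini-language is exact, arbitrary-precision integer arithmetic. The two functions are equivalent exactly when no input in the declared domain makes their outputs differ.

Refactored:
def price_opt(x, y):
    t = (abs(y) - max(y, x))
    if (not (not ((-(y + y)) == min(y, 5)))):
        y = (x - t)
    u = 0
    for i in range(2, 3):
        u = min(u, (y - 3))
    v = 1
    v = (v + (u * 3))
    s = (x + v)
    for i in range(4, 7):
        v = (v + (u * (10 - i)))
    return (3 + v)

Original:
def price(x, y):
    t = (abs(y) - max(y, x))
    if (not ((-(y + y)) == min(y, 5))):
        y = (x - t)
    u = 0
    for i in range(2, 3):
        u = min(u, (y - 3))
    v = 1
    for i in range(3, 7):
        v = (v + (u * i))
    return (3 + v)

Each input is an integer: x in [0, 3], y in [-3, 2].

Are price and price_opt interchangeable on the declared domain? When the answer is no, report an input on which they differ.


There is a counterexample at x=0, y=1: -50 on one side, -32 on the other.
price: t = 0; (not ((-(y + y)) == min(y, 5))) -> true; y = 0; u = 0; [i=2]; u = -3; v = 1; [i=3]; v = -8; [i=4]; v = -20; [i=5]; v = -35; [i=6]; v = -53; return -50
price_opt: t = 0; (not (not ((-(y + y)) == min(y, 5)))) -> false; u = 0; [i=2]; u = -2; v = 1; v = -5; s = -5; [i=4]; v = -17; [i=5]; v = -27; [i=6]; v = -35; return -32
verdict: not equivalent; witness: x=0, y=1


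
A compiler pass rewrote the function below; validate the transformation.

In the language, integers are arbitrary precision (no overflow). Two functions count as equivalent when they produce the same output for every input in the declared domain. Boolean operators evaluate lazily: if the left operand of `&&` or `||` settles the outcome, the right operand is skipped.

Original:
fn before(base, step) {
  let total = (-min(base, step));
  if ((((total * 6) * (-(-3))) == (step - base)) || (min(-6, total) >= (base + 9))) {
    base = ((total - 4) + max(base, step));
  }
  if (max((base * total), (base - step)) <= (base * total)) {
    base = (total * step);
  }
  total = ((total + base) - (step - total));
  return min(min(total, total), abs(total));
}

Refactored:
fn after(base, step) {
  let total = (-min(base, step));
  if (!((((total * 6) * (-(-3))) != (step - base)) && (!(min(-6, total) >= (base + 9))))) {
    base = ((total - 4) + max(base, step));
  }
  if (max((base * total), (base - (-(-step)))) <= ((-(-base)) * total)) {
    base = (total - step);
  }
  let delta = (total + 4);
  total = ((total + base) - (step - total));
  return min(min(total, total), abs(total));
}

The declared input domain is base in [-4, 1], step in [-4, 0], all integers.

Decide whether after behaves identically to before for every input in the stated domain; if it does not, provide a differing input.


Evaluate both at base=-1, step=0.
before: total = 1; ((((total * 6) * (-(-3))) == (step - base)) || (min(-6, total) >= (base + 9))) -> false; (max((base * total), (base - step)) <= (base * total)) -> true; base = 0; total = 2; return 2
after: total = 1; (!((((total * 6) * (-(-3))) != (step - base)) && (!(min(-6, total) >= (base + 9))))) -> false; (max((base * total), (base - (-(-step)))) <= ((-(-base)) * total)) -> true; base = 1; delta = 5; total = 3; return 3
2 and 3 differ, so these are not the same function on this domain.
verdict: not equivalent; witness: base=-1, step=0


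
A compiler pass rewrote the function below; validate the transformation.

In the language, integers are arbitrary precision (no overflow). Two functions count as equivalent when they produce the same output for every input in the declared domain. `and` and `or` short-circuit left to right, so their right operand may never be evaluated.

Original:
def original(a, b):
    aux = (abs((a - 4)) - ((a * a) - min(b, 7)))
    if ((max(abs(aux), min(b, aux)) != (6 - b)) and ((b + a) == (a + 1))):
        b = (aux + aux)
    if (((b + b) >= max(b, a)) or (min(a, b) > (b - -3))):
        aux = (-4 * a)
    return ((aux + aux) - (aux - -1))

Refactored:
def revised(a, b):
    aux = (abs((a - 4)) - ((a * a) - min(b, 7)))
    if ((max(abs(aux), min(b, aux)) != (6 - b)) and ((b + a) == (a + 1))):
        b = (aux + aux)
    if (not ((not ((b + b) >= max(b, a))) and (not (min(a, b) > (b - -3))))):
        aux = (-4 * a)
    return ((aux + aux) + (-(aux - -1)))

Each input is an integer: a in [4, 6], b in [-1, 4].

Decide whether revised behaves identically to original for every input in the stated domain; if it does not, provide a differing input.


This is a faithful refactor — boolean connective usage differs; arithmetic usage differs, but the computed results match everywhere.
Spot check at a=6, b=4 — original: aux=-30, then ((max(abs(aux), min(b, aux)) != (6 - b)) and ((b + a) == (a + 1))) is false, then (((b + b) >= max(b, a)) or (min(a, b) > (b - -3))) is true, then aux=-24, then returns -25. revised: aux=-30, then ((max(abs(aux), min(b, aux)) != (6 - b)) and ((b + a) == (a + 1))) is false, then (not ((not ((b + b) >= max(b, a))) and (not (min(a, b) > (b - -3))))) is true, then aux=-24, then returns -25. Both give -25.
Across all 18 domain points the two functions coincide.
verdict: equivalent


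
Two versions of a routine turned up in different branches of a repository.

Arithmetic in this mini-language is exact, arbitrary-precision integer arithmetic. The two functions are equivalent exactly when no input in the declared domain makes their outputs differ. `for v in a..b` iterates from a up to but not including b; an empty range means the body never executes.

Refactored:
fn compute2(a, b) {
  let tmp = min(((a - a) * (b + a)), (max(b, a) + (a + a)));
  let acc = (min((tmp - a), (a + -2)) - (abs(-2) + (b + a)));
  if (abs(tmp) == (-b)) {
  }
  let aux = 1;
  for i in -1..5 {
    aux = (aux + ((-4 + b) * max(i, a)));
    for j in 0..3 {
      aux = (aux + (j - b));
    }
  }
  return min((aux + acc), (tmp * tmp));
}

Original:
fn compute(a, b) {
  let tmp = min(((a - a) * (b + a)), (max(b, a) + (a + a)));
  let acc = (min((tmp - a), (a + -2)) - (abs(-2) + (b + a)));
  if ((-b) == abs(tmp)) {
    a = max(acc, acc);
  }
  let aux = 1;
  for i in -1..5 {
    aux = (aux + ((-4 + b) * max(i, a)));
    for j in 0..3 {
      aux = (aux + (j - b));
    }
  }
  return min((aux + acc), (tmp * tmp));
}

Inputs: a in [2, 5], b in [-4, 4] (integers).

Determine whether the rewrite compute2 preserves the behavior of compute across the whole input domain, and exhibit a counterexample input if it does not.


The rewrite breaks on a=2, b=0, where the results are -23 and -47.
compute: tmp = 0; acc = -6; ((-b) == abs(tmp)) -> true; a = -6; aux = 1; [i=-1]; aux = 5; [j=0]; aux = 5; [j=1]; aux = 6; [j=2]; aux = 8; [i=0]; aux = 8; [j=0]; aux = 8; [j=1]; aux = 9; [j=2]; aux = 11; [i=1]; aux = 7; [j=0]; aux = 7; [j=1]; aux = 8; [j=2]; aux = 10; [i=2]; aux = 2; [j=0]; aux = 2; [j=1]; aux = 3; [j=2]; aux = 5; [i=3]; aux = -7; [j=0]; aux = -7; [j=1]; aux = -6; [j=2]; aux = -4; [i=4]; aux = -20; [j=0]; aux = -20; [j=1]; aux = -19; [j=2]; aux = -17; return -23
compute2: tmp = 0; acc = -6; (abs(tmp) == (-b)) -> true; aux = 1; [i=-1]; aux = -7; [j=0]; aux = -7; [j=1]; aux = -6; [j=2]; aux = -4; [i=0]; aux = -12; [j=0]; aux = -12; [j=1]; aux = -11; [j=2]; aux = -9; [i=1]; aux = -17; [j=0]; aux = -17; [j=1]; aux = -16; [j=2]; aux = -14; [i=2]; aux = -22; [j=0]; aux = -22; [j=1]; aux = -21; [j=2]; aux = -19; [i=3]; aux = -31; [j=0]; aux = -31; [j=1]; aux = -30; [j=2]; aux = -28; [i=4]; aux = -44; [j=0]; aux = -44; [j=1]; aux = -43; [j=2]; aux = -41; return -47
verdict: not equivalent; witness: a=2, b=0


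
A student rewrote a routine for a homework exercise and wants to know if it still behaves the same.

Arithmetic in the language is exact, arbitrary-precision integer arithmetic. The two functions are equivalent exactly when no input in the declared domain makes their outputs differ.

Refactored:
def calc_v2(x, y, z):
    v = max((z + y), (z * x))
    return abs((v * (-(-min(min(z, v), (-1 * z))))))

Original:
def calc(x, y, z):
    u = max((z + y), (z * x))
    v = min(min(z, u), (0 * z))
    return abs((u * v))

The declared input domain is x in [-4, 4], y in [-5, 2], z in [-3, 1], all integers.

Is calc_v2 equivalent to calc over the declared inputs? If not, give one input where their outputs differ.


These are not equivalent — on x=-4, y=0, z=1 the outputs split (0 vs 1).
calc: u=1, then v=0, then returns 0
calc_v2: v=1, then returns 1
verdict: not equivalent; witness: x=-4, y=0, z=1


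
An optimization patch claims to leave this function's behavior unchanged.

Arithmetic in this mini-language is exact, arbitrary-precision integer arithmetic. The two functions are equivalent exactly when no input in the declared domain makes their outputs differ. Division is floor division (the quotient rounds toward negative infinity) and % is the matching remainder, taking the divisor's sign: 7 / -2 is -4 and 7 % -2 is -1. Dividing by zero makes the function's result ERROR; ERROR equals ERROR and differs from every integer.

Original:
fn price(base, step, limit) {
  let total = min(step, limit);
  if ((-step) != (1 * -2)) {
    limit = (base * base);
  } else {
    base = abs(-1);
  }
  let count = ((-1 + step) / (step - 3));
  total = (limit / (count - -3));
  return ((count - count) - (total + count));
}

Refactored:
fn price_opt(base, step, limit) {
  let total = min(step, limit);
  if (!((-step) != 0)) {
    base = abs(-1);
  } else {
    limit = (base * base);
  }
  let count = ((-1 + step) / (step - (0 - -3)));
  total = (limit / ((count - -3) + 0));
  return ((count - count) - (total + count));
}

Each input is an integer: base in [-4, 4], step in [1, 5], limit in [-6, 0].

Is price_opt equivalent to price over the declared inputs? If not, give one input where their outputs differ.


The rewrite breaks on base=-4, step=2, limit=-6, where the results are 4 and -7.
price: total=-6, then ((-step) != (1 * -2)) is false, then base=1, then count=-1, then total=-3, then returns 4
price_opt: total=-6, then (!((-step) != 0)) is false, then limit=16, then count=-1, then total=8, then returns -7
verdict: not equivalent; witness: base=-4, step=2, limit=-6
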